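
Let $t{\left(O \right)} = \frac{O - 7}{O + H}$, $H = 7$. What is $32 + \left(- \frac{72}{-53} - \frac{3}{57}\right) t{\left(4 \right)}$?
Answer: $\frac{350519}{11077} \approx 31.644$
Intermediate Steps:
$t{\left(O \right)} = \frac{-7 + O}{7 + O}$ ($t{\left(O \right)} = \frac{O - 7}{O + 7} = \frac{-7 + O}{7 + O}$)
$32 + \left(- \frac{72}{-53} - \frac{3}{57}\right) t{\left(4 \right)} = 32 + \left(- \frac{72}{-53} - \frac{3}{57}\right) \frac{-7 + 4}{7 + 4} = 32 + \left(\left(-72\right) \left(- \frac{1}{53}\right) - \frac{1}{19}\right) \frac{1}{11} \left(-3\right) = 32 + \left(\frac{72}{53} - \frac{1}{19}\right) \frac{1}{11} \left(-3\right) = 32 + \frac{1315}{1007} \left(- \frac{3}{11}\right) = 32 - \frac{3945}{11077} = \frac{350519}{11077}$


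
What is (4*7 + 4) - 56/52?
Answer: 402/13 ≈ 30.923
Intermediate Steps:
(4*7 + 4) - 56/52 = (28 + 4) + (1/52)*(-56) = 32 - 14/13 = 402/13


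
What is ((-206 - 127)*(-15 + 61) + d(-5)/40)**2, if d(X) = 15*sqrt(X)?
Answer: 15017031891/64 - 22977*I*sqrt(5)/2 ≈ 2.3464e+8 - 25689.0*I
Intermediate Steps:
((-206 - 127)*(-15 + 61) + d(-5)/40)**2 = ((-206 - 127)*(-15 + 61) + (15*sqrt(-5))/40)**2 = (-333*46 + (15*(I*sqrt(5)))*(1/40))**2 = (-15318 + (15*I*sqrt(5))*(1/40))**2 = (-15318 + 3*I*sqrt(5)/8)**2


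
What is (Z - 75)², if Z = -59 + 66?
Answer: 4624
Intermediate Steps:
Z = 7
(Z - 75)² = (7 - 75)² = (-68)² = 4624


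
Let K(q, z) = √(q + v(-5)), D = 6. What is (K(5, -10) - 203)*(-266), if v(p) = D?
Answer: 53998 - 266*√11 ≈ 53116.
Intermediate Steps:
v(p) = 6
K(q, z) = √(6 + q) (K(q, z) = √(q + 6) = √(6 + q))
(K(5, -10) - 203)*(-266) = (√(6 + 5) - 203)*(-266) = (√11 - 203)*(-266) = (-203 + √11)*(-266) = 53998 - 266*√11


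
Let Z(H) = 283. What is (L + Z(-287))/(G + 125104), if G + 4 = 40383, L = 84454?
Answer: 84737/165483 ≈ 0.51206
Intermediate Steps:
G = 40379 (G = -4 + 40383 = 40379)
(L + Z(-287))/(G + 125104) = (84454 + 283)/(40379 + 125104) = 84737/165483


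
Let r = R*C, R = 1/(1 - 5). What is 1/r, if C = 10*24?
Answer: -1/60 ≈ -0.016667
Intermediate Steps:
R = -¼ (R = 1/(-4) = -¼ ≈ -0.25000)
C = 240
r = -60 (r = -¼*240 = -60)
1/r = 1/(-60) = -1/60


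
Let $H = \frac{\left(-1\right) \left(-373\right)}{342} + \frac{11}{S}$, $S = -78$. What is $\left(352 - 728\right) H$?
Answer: $- \frac{793736}{2223} \approx -357.06$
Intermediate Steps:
$H = \frac{2111}{2223}$ ($H = \frac{\left(-1\right) \left(-373\right)}{342} + \frac{11}{-78} = 373 \cdot \frac{1}{342} + 11 \left(- \frac{1}{78}\right) = \frac{373}{342} - \frac{11}{78} = \frac{2111}{2223} \approx 0.94962$)
$\left(352 - 728\right) H = \left(352 - 728\right) \frac{2111}{2223} = \left(-376\right) \frac{2111}{2223} = - \frac{793736}{2223}$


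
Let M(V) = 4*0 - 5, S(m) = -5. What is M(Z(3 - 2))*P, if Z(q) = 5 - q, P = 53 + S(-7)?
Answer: -240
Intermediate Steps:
P = 48 (P = 53 - 5 = 48)
M(V) = -5 (M(V) = 0 - 5 = -5)
M(Z(3 - 2))*P = -5*48 = -240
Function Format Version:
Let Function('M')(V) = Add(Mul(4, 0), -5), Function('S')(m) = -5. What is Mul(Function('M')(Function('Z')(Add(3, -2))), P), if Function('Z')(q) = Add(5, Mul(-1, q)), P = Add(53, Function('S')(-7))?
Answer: -240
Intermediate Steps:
P = 48 (P = Add(53, -5) = 48)
Function('M')(V) = -5 (Function('M')(V) = Add(0, -5) = -5)
Mul(Function('M')(Function('Z')(Add(3, -2))), P) = Mul(-5, 48) = -240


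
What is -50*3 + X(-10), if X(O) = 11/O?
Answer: -1511/10 ≈ -151.10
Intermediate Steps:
-50*3 + X(-10) = -50*3 + 11/(-10) = -150 + 11*(-⅒) = -150 - 11/10 = -1511/10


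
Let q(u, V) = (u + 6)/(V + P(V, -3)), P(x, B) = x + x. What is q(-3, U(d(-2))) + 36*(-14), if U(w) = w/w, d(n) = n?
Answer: -503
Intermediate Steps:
U(w) = 1
P(x, B) = 2*x
q(u, V) = (6 + u)/(3*V) (q(u, V) = (u + 6)/(V + 2*V) = (6 + u)/((3*V)) = (6 + u)*(1/(3*V)) = (6 + u)/(3*V))
q(-3, U(d(-2))) + 36*(-14) = (1/3)*(6 - 3)/1 + 36*(-14) = (1/3)*1*3 - 504 = 1 - 504 = -503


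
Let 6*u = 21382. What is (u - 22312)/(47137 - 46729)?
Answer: -56245/1224 ≈ -45.952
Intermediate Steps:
u = 10691/3 (u = (1/6)*21382 = 10691/3 ≈ 3563.7)
(u - 22312)/(47137 - 46729) = (10691/3 - 22312)/(47137 - 46729) = -56245/3/408 = -56245/3*1/408 = -56245/1224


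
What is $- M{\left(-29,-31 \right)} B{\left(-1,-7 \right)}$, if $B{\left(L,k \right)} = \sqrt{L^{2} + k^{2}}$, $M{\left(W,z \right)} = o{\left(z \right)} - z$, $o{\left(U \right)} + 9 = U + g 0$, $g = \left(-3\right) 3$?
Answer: $45 \sqrt{2} \approx 63.64$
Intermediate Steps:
$g = -9$
$o{\left(U \right)} = -9 + U$ ($o{\left(U \right)} = -9 + \left(U - 0\right) = -9 + \left(U + 0\right) = -9 + U$)
$M{\left(W,z \right)} = -9$ ($M{\left(W,z \right)} = \left(-9 + z\right) - z = -9$)
$- M{\left(-29,-31 \right)} B{\left(-1,-7 \right)} = \left(-1\right) \left(-9\right) \sqrt{\left(-1\right)^{2} + \left(-7\right)^{2}} = 9 \sqrt{1 + 49} = 9 \sqrt{50} = 9 \cdot 5 \sqrt{2} = 45 \sqrt{2}$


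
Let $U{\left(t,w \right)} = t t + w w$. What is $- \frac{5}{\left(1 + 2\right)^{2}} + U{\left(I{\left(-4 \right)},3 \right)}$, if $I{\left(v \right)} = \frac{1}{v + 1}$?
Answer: $\frac{77}{9} \approx 8.5556$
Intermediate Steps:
$I{\left(v \right)} = \frac{1}{1 + v}$
$U{\left(t,w \right)} = t^{2} + w^{2}$
$- \frac{5}{\left(1 + 2\right)^{2}} + U{\left(I{\left(-4 \right)},3 \right)} = - \frac{5}{\left(1 + 2\right)^{2}} + \left(\left(\frac{1}{1 - 4}\right)^{2} + 3^{2}\right) = - \frac{5}{3^{2}} + \left(\left(\frac{1}{-3}\right)^{2} + 9\right) = - \frac{5}{9} + \left(\left(- \frac{1}{3}\right)^{2} + 9\right) = - \frac{5}{9} + \left(\frac{1}{9} + 9\right) = \left(-1\right) \frac{5}{9} + \frac{82}{9} = - \frac{5}{9} + \frac{82}{9} = \frac{77}{9}$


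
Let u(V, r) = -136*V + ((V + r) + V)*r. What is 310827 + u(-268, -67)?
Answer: 387676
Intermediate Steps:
u(V, r) = -136*V + r*(r + 2*V) (u(V, r) = -136*V + (r + 2*V)*r = -136*V + r*(r + 2*V))
310827 + u(-268, -67) = 310827 + ((-67)**2 - 136*(-268) + 2*(-268)*(-67)) = 310827 + (4489 + 36448 + 35912) = 310827 + 76849 = 387676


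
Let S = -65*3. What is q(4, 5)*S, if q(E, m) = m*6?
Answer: -5850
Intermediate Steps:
S = -195
q(E, m) = 6*m
q(4, 5)*S = (6*5)*(-195) = 30*(-195) = -5850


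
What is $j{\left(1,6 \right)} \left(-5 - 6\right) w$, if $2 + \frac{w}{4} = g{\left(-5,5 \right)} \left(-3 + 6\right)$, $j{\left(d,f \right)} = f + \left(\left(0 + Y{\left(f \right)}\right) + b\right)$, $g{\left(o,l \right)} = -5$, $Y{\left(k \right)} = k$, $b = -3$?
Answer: $6732$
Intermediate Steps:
$j{\left(d,f \right)} = -3 + 2 f$ ($j{\left(d,f \right)} = f + \left(\left(0 + f\right) - 3\right) = f + \left(f - 3\right) = f + \left(-3 + f\right) = -3 + 2 f$)
$w = -68$ ($w = -8 + 4 \left(- 5 \left(-3 + 6\right)\right) = -8 + 4 \left(\left(-5\right) 3\right) = -8 + 4 \left(-15\right) = -8 - 60 = -68$)
$j{\left(1,6 \right)} \left(-5 - 6\right) w = \left(-3 + 2 \cdot 6\right) \left(-5 - 6\right) \left(-68\right) = \left(-3 + 12\right) \left(-11\right) \left(-68\right) = 9 \left(-11\right) \left(-68\right) = \left(-99\right) \left(-68\right) = 6732$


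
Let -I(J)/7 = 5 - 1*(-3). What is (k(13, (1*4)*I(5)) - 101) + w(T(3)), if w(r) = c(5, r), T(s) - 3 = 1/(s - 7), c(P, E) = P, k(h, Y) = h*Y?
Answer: -3008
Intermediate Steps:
I(J) = -56 (I(J) = -7*(5 - 1*(-3)) = -7*(5 + 3) = -7*8 = -56)
k(h, Y) = Y*h
T(s) = 3 + 1/(-7 + s) (T(s) = 3 + 1/(s - 7) = 3 + 1/(-7 + s))
w(r) = 5
(k(13, (1*4)*I(5)) - 101) + w(T(3)) = (((1*4)*(-56))*13 - 101) + 5 = ((4*(-56))*13 - 101) + 5 = (-224*13 - 101) + 5 = (-2912 - 101) + 5 = -3013 + 5 = -3008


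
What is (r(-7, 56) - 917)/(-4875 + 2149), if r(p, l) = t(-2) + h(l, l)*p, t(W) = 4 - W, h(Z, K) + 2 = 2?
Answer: 911/2726 ≈ 0.33419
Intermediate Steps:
h(Z, K) = 0 (h(Z, K) = -2 + 2 = 0)
r(p, l) = 6 (r(p, l) = (4 - 1*(-2)) + 0*p = (4 + 2) + 0 = 6 + 0 = 6)
(r(-7, 56) - 917)/(-4875 + 2149) = (6 - 917)/(-4875 + 2149) = -911/(-2726) = -911*(-1/2726) = 911/2726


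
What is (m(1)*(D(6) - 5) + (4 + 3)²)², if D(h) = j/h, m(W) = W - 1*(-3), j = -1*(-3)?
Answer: 961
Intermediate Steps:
j = 3
m(W) = 3 + W (m(W) = W + 3 = 3 + W)
D(h) = 3/h
(m(1)*(D(6) - 5) + (4 + 3)²)² = ((3 + 1)*(3/6 - 5) + (4 + 3)²)² = (4*(3*(⅙) - 5) + 7²)² = (4*(½ - 5) + 49)² = (4*(-9/2) + 49)² = (-18 + 49)² = 31² = 961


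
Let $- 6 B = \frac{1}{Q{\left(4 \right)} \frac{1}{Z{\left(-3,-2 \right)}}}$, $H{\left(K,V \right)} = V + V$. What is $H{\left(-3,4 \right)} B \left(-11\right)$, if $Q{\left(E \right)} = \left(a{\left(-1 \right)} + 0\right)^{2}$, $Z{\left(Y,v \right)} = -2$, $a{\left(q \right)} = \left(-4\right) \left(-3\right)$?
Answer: $- \frac{11}{54} \approx -0.2037$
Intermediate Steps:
$a{\left(q \right)} = 12$
$Q{\left(E \right)} = 144$ ($Q{\left(E \right)} = \left(12 + 0\right)^{2} = 12^{2} = 144$)
$H{\left(K,V \right)} = 2 V$
$B = \frac{1}{432}$ ($B = - \frac{1}{6 \frac{144}{-2}} = - \frac{1}{6 \cdot 144 \left(- \frac{1}{2}\right)} = - \frac{1}{6 \left(-72\right)} = \left(- \frac{1}{6}\right) \left(- \frac{1}{72}\right) = \frac{1}{432} \approx 0.0023148$)
$H{\left(-3,4 \right)} B \left(-11\right) = 2 \cdot 4 \cdot \frac{1}{432} \left(-11\right) = 8 \cdot \frac{1}{432} \left(-11\right) = \frac{1}{54} \left(-11\right) = - \frac{11}{54}$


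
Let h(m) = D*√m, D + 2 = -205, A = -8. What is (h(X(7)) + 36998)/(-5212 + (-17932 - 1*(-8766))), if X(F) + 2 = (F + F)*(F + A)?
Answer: -1423/553 + 414*I/7189 ≈ -2.5732 + 0.057588*I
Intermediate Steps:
X(F) = -2 + 2*F*(-8 + F) (X(F) = -2 + (F + F)*(F - 8) = -2 + (2*F)*(-8 + F) = -2 + 2*F*(-8 + F))
D = -207 (D = -2 - 205 = -207)
h(m) = -207*√m
(h(X(7)) + 36998)/(-5212 + (-17932 - 1*(-8766))) = (-207*√(-2 - 16*7 + 2*7²) + 36998)/(-5212 + (-17932 - 1*(-8766))) = (-207*√(-2 - 112 + 2*49) + 36998)/(-5212 + (-17932 + 8766)) = (-207*√(-2 - 112 + 98) + 36998)/(-5212 - 9166) = (-828*I + 36998)/(-14378) = (-828*I + 36998)*(-1/14378) = (36998 - 828*I)*(-1/14378) = -1423/553 + 414*I/7189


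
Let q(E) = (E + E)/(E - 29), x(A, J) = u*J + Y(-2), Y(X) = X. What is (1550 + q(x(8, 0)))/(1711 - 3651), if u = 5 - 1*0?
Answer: -24027/30070 ≈ -0.79904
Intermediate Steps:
u = 5 (u = 5 + 0 = 5)
x(A, J) = -2 + 5*J (x(A, J) = 5*J - 2 = -2 + 5*J)
q(E) = 2*E/(-29 + E) (q(E) = (2*E)/(-29 + E) = 2*E/(-29 + E))
(1550 + q(x(8, 0)))/(1711 - 3651) = (1550 + 2*(-2 + 5*0)/(-29 + (-2 + 5*0)))/(1711 - 3651) = (1550 + 2*(-2 + 0)/(-29 + (-2 + 0)))/(-1940) = (1550 + 2*(-2)/(-29 - 2))*(-1/1940) = (1550 + 2*(-2)/(-31))*(-1/1940) = (1550 + 2*(-2)*(-1/31))*(-1/1940) = (1550 + 4/31)*(-1/1940) = (48054/31)*(-1/1940) = -24027/30070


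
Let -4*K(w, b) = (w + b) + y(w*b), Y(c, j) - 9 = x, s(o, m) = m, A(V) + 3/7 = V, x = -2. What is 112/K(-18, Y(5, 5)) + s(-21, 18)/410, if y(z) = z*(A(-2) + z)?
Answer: 53699/3315055 ≈ 0.016199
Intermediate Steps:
A(V) = -3/7 + V
y(z) = z*(-17/7 + z) (y(z) = z*((-3/7 - 2) + z) = z*(-17/7 + z))
Y(c, j) = 7 (Y(c, j) = 9 - 2 = 7)
K(w, b) = -b/4 - w/4 - b*w*(-17 + 7*b*w)/28 (K(w, b) = -((w + b) + (w*b)*(-17 + 7*(w*b))/7)/4 = -((b + w) + (b*w)*(-17 + 7*(b*w))/7)/4 = -((b + w) + (b*w)*(-17 + 7*b*w)/7)/4 = -((b + w) + b*w*(-17 + 7*b*w)/7)/4 = -(b + w + b*w*(-17 + 7*b*w)/7)/4 = -b/4 - w/4 - b*w*(-17 + 7*b*w)/28)
112/K(-18, Y(5, 5)) + s(-21, 18)/410 = 112/(-¼*7 - ¼*(-18) - 1/28*7*(-18)*(-17 + 7*7*(-18))) + 18/410 = 112/(-7/4 + 9/2 - 1/28*7*(-18)*(-17 - 882)) + 18*(1/410) = 112/(-7/4 + 9/2 - 1/28*7*(-18)*(-899)) + 9/205 = 112/(-7/4 + 9/2 - 8091/2) + 9/205 = 112/(-16171/4) + 9/205 = 112*(-4/16171) + 9/205 = -448/16171 + 9/205 = 53699/3315055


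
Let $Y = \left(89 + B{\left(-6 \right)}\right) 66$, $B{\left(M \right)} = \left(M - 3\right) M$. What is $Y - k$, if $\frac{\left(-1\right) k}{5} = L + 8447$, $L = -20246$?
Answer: $-49557$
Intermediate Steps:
$B{\left(M \right)} = M \left(-3 + M\right)$ ($B{\left(M \right)} = \left(-3 + M\right) M = M \left(-3 + M\right)$)
$k = 58995$ ($k = - 5 \left(-20246 + 8447\right) = \left(-5\right) \left(-11799\right) = 58995$)
$Y = 9438$ ($Y = \left(89 - 6 \left(-3 - 6\right)\right) 66 = \left(89 - -54\right) 66 = \left(89 + 54\right) 66 = 143 \cdot 66 = 9438$)
$Y - k = 9438 - 58995 = -49557$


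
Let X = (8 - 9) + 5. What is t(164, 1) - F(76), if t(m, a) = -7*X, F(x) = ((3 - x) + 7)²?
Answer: -4384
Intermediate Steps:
F(x) = (10 - x)²
X = 4 (X = -1 + 5 = 4)
t(m, a) = -28 (t(m, a) = -7*4 = -28)
t(164, 1) - F(76) = -28 - (-10 + 76)² = -28 - 1*66² = -28 - 1*4356 = -28 - 4356 = -4384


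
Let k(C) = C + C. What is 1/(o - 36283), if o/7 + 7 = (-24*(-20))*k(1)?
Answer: -1/29612 ≈ -3.3770e-5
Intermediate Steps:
k(C) = 2*C
o = 6671 (o = -49 + 7*((-24*(-20))*(2*1)) = -49 + 7*(480*2) = -49 + 7*960 = -49 + 6720 = 6671)
1/(o - 36283) = 1/(6671 - 36283) = 1/(-29612) = -1/29612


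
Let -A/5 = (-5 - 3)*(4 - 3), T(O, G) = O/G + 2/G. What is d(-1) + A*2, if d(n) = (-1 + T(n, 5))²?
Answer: 2016/25 ≈ 80.640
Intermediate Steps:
T(O, G) = 2/G + O/G
d(n) = (-⅗ + n/5)² (d(n) = (-1 + (2 + n)/5)² = (-1 + (⅖ + n/5))² = (-⅗ + n/5)²)
A = 40 (A = -5*(-5 - 3)*(4 - 3) = -(-40) = -5*(-8) = 40)
d(-1) + A*2 = (-3 - 1)²/25 + 40*2 = (1/25)*(-4)² + 80 = (1/25)*16 + 80 = 16/25 + 80 = 2016/25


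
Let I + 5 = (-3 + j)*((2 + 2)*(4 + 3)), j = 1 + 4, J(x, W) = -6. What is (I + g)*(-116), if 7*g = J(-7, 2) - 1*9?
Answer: -39672/7 ≈ -5667.4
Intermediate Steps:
j = 5
g = -15/7 (g = (-6 - 1*9)/7 = (-6 - 9)/7 = (⅐)*(-15) = -15/7 ≈ -2.1429)
I = 51 (I = -5 + (-3 + 5)*((2 + 2)*(4 + 3)) = -5 + 2*(4*7) = -5 + 2*28 = -5 + 56 = 51)
(I + g)*(-116) = (51 - 15/7)*(-116) = (342/7)*(-116) = -39672/7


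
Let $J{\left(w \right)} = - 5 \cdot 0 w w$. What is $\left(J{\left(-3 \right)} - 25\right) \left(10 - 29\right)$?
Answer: $475$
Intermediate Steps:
$J{\left(w \right)} = 0$ ($J{\left(w \right)} = \left(-5\right) 0 w = 0 w = 0$)
$\left(J{\left(-3 \right)} - 25\right) \left(10 - 29\right) = \left(0 - 25\right) \left(10 - 29\right) = \left(-25\right) \left(-19\right) = 475$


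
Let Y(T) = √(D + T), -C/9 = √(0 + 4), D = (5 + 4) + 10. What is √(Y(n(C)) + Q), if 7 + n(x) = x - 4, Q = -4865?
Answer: √(-4865 + I*√10) ≈ 0.0227 + 69.75*I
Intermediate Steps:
D = 19 (D = 9 + 10 = 19)
C = -18 (C = -9*√(0 + 4) = -9*√4 = -9*2 = -18)
n(x) = -11 + x (n(x) = -7 + (x - 4) = -7 + (-4 + x) = -11 + x)
Y(T) = √(19 + T)
√(Y(n(C)) + Q) = √(√(19 + (-11 - 18)) - 4865) = √(√(19 - 29) - 4865) = √(√(-10) - 4865) = √(I*√10 - 4865) = √(-4865 + I*√10)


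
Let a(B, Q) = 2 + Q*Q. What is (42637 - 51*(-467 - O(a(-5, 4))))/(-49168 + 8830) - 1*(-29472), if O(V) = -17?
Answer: 1188775949/40338 ≈ 29470.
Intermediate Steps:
a(B, Q) = 2 + Q²
(42637 - 51*(-467 - O(a(-5, 4))))/(-49168 + 8830) - 1*(-29472) = (42637 - 51*(-467 - 1*(-17)))/(-49168 + 8830) - 1*(-29472) = (42637 - 51*(-467 + 17))/(-40338) + 29472 = (42637 - 51*(-450))*(-1/40338) + 29472 = (42637 + 22950)*(-1/40338) + 29472 = 65587*(-1/40338) + 29472 = -65587/40338 + 29472 = 1188775949/40338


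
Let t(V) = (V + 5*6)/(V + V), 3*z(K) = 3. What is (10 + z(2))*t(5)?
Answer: 77/2 ≈ 38.500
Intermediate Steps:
z(K) = 1 (z(K) = (⅓)*3 = 1)
t(V) = (30 + V)/(2*V) (t(V) = (V + 30)/((2*V)) = (30 + V)*(1/(2*V)) = (30 + V)/(2*V))
(10 + z(2))*t(5) = (10 + 1)*((½)*(30 + 5)/5) = 11*((½)*(⅕)*35) = 11*(7/2) = 77/2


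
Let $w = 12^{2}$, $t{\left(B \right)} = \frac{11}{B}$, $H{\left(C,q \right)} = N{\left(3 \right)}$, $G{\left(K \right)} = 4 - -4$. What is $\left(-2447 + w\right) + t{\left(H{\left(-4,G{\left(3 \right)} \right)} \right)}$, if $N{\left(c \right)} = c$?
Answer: $- \frac{6898}{3} \approx -2299.3$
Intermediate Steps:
$G{\left(K \right)} = 8$ ($G{\left(K \right)} = 4 + 4 = 8$)
$H{\left(C,q \right)} = 3$
$w = 144$
$\left(-2447 + w\right) + t{\left(H{\left(-4,G{\left(3 \right)} \right)} \right)} = \left(-2447 + 144\right) + \frac{11}{3} = -2303 + 11 \cdot \frac{1}{3} = -2303 + \frac{11}{3} = - \frac{6898}{3}$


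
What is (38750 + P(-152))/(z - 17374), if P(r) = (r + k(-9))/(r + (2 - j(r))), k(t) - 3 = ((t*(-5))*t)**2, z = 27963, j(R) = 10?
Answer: 1509031/423560 ≈ 3.5627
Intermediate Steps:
k(t) = 3 + 25*t**4 (k(t) = 3 + ((t*(-5))*t)**2 = 3 + ((-5*t)*t)**2 = 3 + (-5*t**2)**2 = 3 + 25*t**4)
P(r) = (164028 + r)/(-8 + r) (P(r) = (r + (3 + 25*(-9)**4))/(r + (2 - 1*10)) = (r + (3 + 25*6561))/(r + (2 - 10)) = (r + (3 + 164025))/(r - 8) = (r + 164028)/(-8 + r) = (164028 + r)/(-8 + r))
(38750 + P(-152))/(z - 17374) = (38750 + (164028 - 152)/(-8 - 152))/(27963 - 17374) = (38750 + 163876/(-160))/10589 = (38750 - 1/160*163876)*(1/10589) = (38750 - 40969/40)*(1/10589) = (1509031/40)*(1/10589) = 1509031/423560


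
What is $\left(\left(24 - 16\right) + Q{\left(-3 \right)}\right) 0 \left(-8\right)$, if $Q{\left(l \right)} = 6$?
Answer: $0$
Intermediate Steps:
$\left(\left(24 - 16\right) + Q{\left(-3 \right)}\right) 0 \left(-8\right) = \left(\left(24 - 16\right) + 6\right) 0 \left(-8\right) = \left(8 + 6\right) 0 = 14 \cdot 0 = 0$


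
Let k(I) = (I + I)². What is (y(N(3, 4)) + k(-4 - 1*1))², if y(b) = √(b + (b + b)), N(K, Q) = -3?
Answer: 9991 + 600*I ≈ 9991.0 + 600.0*I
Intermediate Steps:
k(I) = 4*I² (k(I) = (2*I)² = 4*I²)
y(b) = √3*√b (y(b) = √(b + 2*b) = √(3*b) = √3*√b)
(y(N(3, 4)) + k(-4 - 1*1))² = (√3*√(-3) + 4*(-4 - 1*1)²)² = (√3*(I*√3) + 4*(-4 - 1)²)² = (3*I + 4*(-5)²)² = (3*I + 4*25)² = (3*I + 100)² = (100 + 3*I)²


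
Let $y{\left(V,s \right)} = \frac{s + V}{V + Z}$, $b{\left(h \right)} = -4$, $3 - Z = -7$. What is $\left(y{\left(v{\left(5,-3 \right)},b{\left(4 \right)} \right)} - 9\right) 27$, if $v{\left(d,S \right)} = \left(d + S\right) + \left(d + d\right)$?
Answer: $- \frac{2565}{11} \approx -233.18$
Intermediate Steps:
$Z = 10$ ($Z = 3 - -7 = 3 + 7 = 10$)
$v{\left(d,S \right)} = S + 3 d$ ($v{\left(d,S \right)} = \left(S + d\right) + 2 d = S + 3 d$)
$y{\left(V,s \right)} = \frac{V + s}{10 + V}$ ($y{\left(V,s \right)} = \frac{s + V}{V + 10} = \frac{V + s}{10 + V}$)
$\left(y{\left(v{\left(5,-3 \right)},b{\left(4 \right)} \right)} - 9\right) 27 = \left(\frac{\left(-3 + 3 \cdot 5\right) - 4}{10 + \left(-3 + 3 \cdot 5\right)} - 9\right) 27 = \left(\frac{\left(-3 + 15\right) - 4}{10 + \left(-3 + 15\right)} - 9\right) 27 = \left(\frac{12 - 4}{10 + 12} - 9\right) 27 = \left(\frac{1}{22} \cdot 8 - 9\right) 27 = \left(\frac{4}{11} - 9\right) 27 = \left(- \frac{95}{11}\right) 27 = - \frac{2565}{11}$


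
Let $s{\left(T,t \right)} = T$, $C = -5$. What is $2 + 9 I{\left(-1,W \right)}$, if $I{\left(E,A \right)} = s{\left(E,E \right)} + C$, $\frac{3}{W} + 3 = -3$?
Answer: $-52$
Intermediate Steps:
$W = - \frac{1}{2}$ ($W = \frac{3}{-3 - 3} = \frac{3}{-6} = 3 \left(- \frac{1}{6}\right) = - \frac{1}{2} \approx -0.5$)
$I{\left(E,A \right)} = -5 + E$ ($I{\left(E,A \right)} = E - 5 = -5 + E$)
$2 + 9 I{\left(-1,W \right)} = 2 + 9 \left(-5 - 1\right) = 2 + 9 \left(-6\right) = 2 - 54 = -52$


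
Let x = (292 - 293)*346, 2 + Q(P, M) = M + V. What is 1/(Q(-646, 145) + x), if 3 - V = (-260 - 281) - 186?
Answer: 1/527 ≈ 0.0018975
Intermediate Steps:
V = 730 (V = 3 - ((-260 - 281) - 186) = 3 - (-541 - 186) = 3 - 1*(-727) = 3 + 727 = 730)
Q(P, M) = 728 + M (Q(P, M) = -2 + (M + 730) = -2 + (730 + M) = 728 + M)
x = -346 (x = -1*346 = -346)
1/(Q(-646, 145) + x) = 1/((728 + 145) - 346) = 1/(873 - 346) = 1/527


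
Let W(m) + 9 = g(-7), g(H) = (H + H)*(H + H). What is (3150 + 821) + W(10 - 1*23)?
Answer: 4158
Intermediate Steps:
g(H) = 4*H**2 (g(H) = (2*H)*(2*H) = 4*H**2)
W(m) = 187 (W(m) = -9 + 4*(-7)**2 = -9 + 4*49 = -9 + 196 = 187)
(3150 + 821) + W(10 - 1*23) = (3150 + 821) + 187 = 3971 + 187 = 4158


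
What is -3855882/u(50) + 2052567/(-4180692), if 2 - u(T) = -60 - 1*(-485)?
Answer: 1791042977167/196492524 ≈ 9115.1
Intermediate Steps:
u(T) = -423 (u(T) = 2 - (-60 - 1*(-485)) = 2 - (-60 + 485) = 2 - 1*425 = 2 - 425 = -423)
-3855882/u(50) + 2052567/(-4180692) = -3855882/(-423) + 2052567/(-4180692) = -3855882*(-1/423) + 2052567*(-1/4180692) = 1285294/141 - 684189/1393564 = 1791042977167/196492524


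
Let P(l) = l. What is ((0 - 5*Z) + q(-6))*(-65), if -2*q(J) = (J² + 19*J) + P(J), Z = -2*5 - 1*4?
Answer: -7280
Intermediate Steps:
Z = -14 (Z = -10 - 4 = -14)
q(J) = -10*J - J²/2 (q(J) = -((J² + 19*J) + J)/2 = -(J² + 20*J)/2 = -10*J - J²/2)
((0 - 5*Z) + q(-6))*(-65) = ((0 - 5*(-14)) + (½)*(-6)*(-20 - 1*(-6)))*(-65) = ((0 + 70) + (½)*(-6)*(-20 + 6))*(-65) = (70 + (½)*(-6)*(-14))*(-65) = (70 + 42)*(-65) = 112*(-65) = -7280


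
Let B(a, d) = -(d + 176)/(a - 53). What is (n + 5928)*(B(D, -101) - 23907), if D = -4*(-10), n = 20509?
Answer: -8214398892/13 ≈ -6.3188e+8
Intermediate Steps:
D = 40
B(a, d) = -(176 + d)/(-53 + a)
(n + 5928)*(B(D, -101) - 23907) = (20509 + 5928)*((-176 - 1*(-101))/(-53 + 40) - 23907) = 26437*((-176 + 101)/(-13) - 23907) = 26437*(-1/13*(-75) - 23907) = 26437*(75/13 - 23907) = 26437*(-310716/13) = -8214398892/13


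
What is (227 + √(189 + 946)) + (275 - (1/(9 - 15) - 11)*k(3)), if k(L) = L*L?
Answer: 1205/2 + √1135 ≈ 636.19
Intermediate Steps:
k(L) = L²
(227 + √(189 + 946)) + (275 - (1/(9 - 15) - 11)*k(3)) = (227 + √(189 + 946)) + (275 - (1/(9 - 15) - 11)*3²) = (227 + √1135) + (275 - (1/(-6) - 11)*9) = (227 + √1135) + (275 - (-⅙ - 11)*9) = (227 + √1135) + (275 - (-67)*9/6) = (227 + √1135) + (275 - 1*(-201/2)) = (227 + √1135) + (275 + 201/2) = (227 + √1135) + 751/2 = 1205/2 + √1135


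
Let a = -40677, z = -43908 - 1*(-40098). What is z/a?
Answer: 1270/13559 ≈ 0.093665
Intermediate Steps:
z = -3810 (z = -43908 + 40098 = -3810)
z/a = -3810/(-40677) = -3810*(-1/40677) = 1270/13559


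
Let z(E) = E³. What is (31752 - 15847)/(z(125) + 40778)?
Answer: 15905/1993903 ≈ 0.0079768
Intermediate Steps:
(31752 - 15847)/(z(125) + 40778) = (31752 - 15847)/(125³ + 40778) = 15905/(1953125 + 40778) = 15905/1993903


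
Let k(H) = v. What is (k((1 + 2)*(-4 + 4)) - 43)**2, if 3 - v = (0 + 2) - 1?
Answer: 1681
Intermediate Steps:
v = 2 (v = 3 - ((0 + 2) - 1) = 3 - (2 - 1) = 3 - 1*1 = 3 - 1 = 2)
k(H) = 2
(k((1 + 2)*(-4 + 4)) - 43)**2 = (2 - 43)**2 = (-41)**2 = 1681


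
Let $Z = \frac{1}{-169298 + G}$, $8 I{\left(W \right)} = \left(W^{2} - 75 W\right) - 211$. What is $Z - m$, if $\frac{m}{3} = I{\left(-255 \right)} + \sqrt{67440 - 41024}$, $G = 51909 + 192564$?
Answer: $- \frac{18930342967}{601400} - 12 \sqrt{1651} \approx -31965.0$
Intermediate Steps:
$G = 244473$
$I{\left(W \right)} = - \frac{211}{8} - \frac{75 W}{8} + \frac{W^{2}}{8}$ ($I{\left(W \right)} = \frac{\left(W^{2} - 75 W\right) - 211}{8} = \frac{-211 + W^{2} - 75 W}{8} = - \frac{211}{8} - \frac{75 W}{8} + \frac{W^{2}}{8}$)
$m = \frac{251817}{8} + 12 \sqrt{1651}$ ($m = 3 \left(\left(- \frac{211}{8} - - \frac{19125}{8} + \frac{\left(-255\right)^{2}}{8}\right) + \sqrt{67440 - 41024}\right) = 3 \left(\left(- \frac{211}{8} + \frac{19125}{8} + \frac{1}{8} \cdot 65025\right) + \sqrt{26416}\right) = 3 \left(\left(- \frac{211}{8} + \frac{19125}{8} + \frac{65025}{8}\right) + 4 \sqrt{1651}\right) = 3 \left(\frac{83939}{8} + 4 \sqrt{1651}\right) = \frac{251817}{8} + 12 \sqrt{1651} \approx 31965.0$)
$Z = \frac{1}{75175}$ ($Z = \frac{1}{-169298 + 244473} = \frac{1}{75175} \approx 1.3302 \cdot 10^{-5}$)
$Z - m = \frac{1}{75175} - \left(\frac{251817}{8} + 12 \sqrt{1651}\right) = - \frac{18930342967}{601400} - 12 \sqrt{1651}$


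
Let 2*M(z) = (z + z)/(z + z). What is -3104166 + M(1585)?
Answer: -6208331/2 ≈ -3.1042e+6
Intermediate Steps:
M(z) = ½ (M(z) = ((z + z)/(z + z))/2 = ((2*z)/((2*z)))/2 = ((2*z)*(1/(2*z)))/2 = (½)*1 = ½)
-3104166 + M(1585) = -3104166 + ½ = -6208331/2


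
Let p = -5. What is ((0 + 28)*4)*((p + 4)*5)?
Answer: -560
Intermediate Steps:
((0 + 28)*4)*((p + 4)*5) = ((0 + 28)*4)*((-5 + 4)*5) = (28*4)*(-1*5) = 112*(-5) = -560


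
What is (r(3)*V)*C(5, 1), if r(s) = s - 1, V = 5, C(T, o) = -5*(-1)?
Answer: 50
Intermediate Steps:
C(T, o) = 5
r(s) = -1 + s
(r(3)*V)*C(5, 1) = ((-1 + 3)*5)*5 = (2*5)*5 = 10*5 = 50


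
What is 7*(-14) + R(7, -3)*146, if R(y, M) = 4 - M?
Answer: 924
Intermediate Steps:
7*(-14) + R(7, -3)*146 = 7*(-14) + (4 - 1*(-3))*146 = -98 + (4 + 3)*146 = -98 + 7*146 = -98 + 1022 = 924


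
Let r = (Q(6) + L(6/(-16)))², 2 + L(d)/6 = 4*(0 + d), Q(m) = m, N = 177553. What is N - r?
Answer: 177328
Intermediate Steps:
L(d) = -12 + 24*d (L(d) = -12 + 6*(4*(0 + d)) = -12 + 6*(4*d) = -12 + 24*d)
r = 225 (r = (6 + (-12 + 24*(6/(-16))))² = (6 + (-12 + 24*(6*(-1/16))))² = (6 + (-12 + 24*(-3/8)))² = (6 + (-12 - 9))² = (6 - 21)² = (-15)² = 225)
N - r = 177553 - 1*225 = 177553 - 225 = 177328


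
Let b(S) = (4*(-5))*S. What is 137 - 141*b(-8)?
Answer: -22423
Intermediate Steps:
b(S) = -20*S
137 - 141*b(-8) = 137 - (-2820)*(-8) = 137 - 141*160 = 137 - 22560 = -22423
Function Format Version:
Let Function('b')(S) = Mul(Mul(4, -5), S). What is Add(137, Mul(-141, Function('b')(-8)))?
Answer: -22423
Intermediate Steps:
Function('b')(S) = Mul(-20, S)
Add(137, Mul(-141, Function('b')(-8))) = Add(137, Mul(-141, Mul(-20, -8))) = Add(137, Mul(-141, 160)) = Add(137, -22560) = -22423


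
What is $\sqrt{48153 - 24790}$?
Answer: $\sqrt{23363} \approx 152.85$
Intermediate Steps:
$\sqrt{48153 - 24790} = \sqrt{23363}$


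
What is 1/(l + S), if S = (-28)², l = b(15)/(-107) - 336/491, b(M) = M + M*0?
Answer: 52537/41145691 ≈ 0.0012769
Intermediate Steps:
b(M) = M (b(M) = M + 0 = M)
l = -43317/52537 (l = 15/(-107) - 336/491 = 15*(-1/107) - 336*1/491 = -15/107 - 336/491 = -43317/52537 ≈ -0.82450)
S = 784
1/(l + S) = 1/(-43317/52537 + 784) = 1/(41145691/52537) = 52537/41145691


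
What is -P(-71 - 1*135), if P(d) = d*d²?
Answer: 8741816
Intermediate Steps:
P(d) = d³
-P(-71 - 1*135) = -(-71 - 1*135)³ = -(-71 - 135)³ = -1*(-206)³ = -1*(-8741816) = 8741816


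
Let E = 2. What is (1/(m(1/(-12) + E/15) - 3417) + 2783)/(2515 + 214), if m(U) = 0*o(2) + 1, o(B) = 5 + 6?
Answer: 9506727/9322264 ≈ 1.0198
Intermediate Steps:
o(B) = 11
m(U) = 1 (m(U) = 0*11 + 1 = 0 + 1 = 1)
(1/(m(1/(-12) + E/15) - 3417) + 2783)/(2515 + 214) = (1/(1 - 3417) + 2783)/(2515 + 214) = (1/(-3416) + 2783)/2729 = (-1/3416 + 2783)*(1/2729) = (9506727/3416)*(1/2729) = 9506727/9322264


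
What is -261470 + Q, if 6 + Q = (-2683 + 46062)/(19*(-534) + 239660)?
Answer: -60012359285/229514 ≈ -2.6148e+5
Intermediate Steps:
Q = -1333705/229514 (Q = -6 + (-2683 + 46062)/(19*(-534) + 239660) = -6 + 43379/(-10146 + 239660) = -6 + 43379/229514 = -1333705/229514 ≈ -5.8110)
-261470 + Q = -261470 - 1333705/229514 = -60012359285/229514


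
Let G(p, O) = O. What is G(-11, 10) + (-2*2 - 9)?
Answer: -3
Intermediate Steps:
G(-11, 10) + (-2*2 - 9) = 10 + (-2*2 - 9) = 10 + (-4 - 9) = 10 - 13 = -3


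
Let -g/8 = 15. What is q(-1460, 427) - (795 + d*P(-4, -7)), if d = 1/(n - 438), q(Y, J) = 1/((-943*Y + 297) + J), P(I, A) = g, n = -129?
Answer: -23003551499/28927584 ≈ -795.21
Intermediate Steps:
g = -120 (g = -8*15 = -120)
P(I, A) = -120
q(Y, J) = 1/(297 + J - 943*Y) (q(Y, J) = 1/((297 - 943*Y) + J) = 1/(297 + J - 943*Y))
d = -1/567 (d = 1/(-129 - 438) = 1/(-567) = -1/567 ≈ -0.0017637)
q(-1460, 427) - (795 + d*P(-4, -7)) = 1/(297 + 427 - 943*(-1460)) - (795 - 1/567*(-120)) = 1/(297 + 427 + 1376780) - (795 + 40/189) = 1/1377504 - 1*150295/189 = 1/1377504 - 150295/189 = -23003551499/28927584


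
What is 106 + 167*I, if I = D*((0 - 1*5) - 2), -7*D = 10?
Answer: 1776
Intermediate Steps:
D = -10/7 (D = -1/7*10 = -10/7 ≈ -1.4286)
I = 10 (I = -10*((0 - 1*5) - 2)/7 = -10*((0 - 5) - 2)/7 = -10*(-5 - 2)/7 = -10/7*(-7) = 10)
106 + 167*I = 106 + 167*10 = 106 + 1670 = 1776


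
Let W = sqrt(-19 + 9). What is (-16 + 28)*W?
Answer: 12*I*sqrt(10) ≈ 37.947*I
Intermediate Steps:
W = I*sqrt(10) (W = sqrt(-10) = I*sqrt(10) ≈ 3.1623*I)
(-16 + 28)*W = (-16 + 28)*(I*sqrt(10)) = 12*(I*sqrt(10)) = 12*I*sqrt(10)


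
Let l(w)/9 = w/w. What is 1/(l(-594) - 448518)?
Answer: -1/448509 ≈ -2.2296e-6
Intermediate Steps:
l(w) = 9 (l(w) = 9*(w/w) = 9*1 = 9)
1/(l(-594) - 448518) = 1/(9 - 448518) = 1/(-448509) = -1/448509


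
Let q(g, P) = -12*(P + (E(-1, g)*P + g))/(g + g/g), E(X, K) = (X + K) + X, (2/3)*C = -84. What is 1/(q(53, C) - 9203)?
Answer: -9/69829 ≈ -0.00012889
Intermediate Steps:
C = -126 (C = (3/2)*(-84) = -126)
E(X, K) = K + 2*X (E(X, K) = (K + X) + X = K + 2*X)
q(g, P) = -12*(P + g + P*(-2 + g))/(1 + g) (q(g, P) = -12*(P + ((g + 2*(-1))*P + g))/(g + g/g) = -12*(P + ((g - 2)*P + g))/(g + 1) = -12*(P + ((-2 + g)*P + g))/(1 + g) = -12*(P + (P*(-2 + g) + g))/(1 + g) = -12*(P + (g + P*(-2 + g)))/(1 + g) = -12*(P + g + P*(-2 + g))/(1 + g))
1/(q(53, C) - 9203) = 1/(12*(-126 - 1*53 - 1*(-126)*53)/(1 + 53) - 9203) = 1/(12*(-126 - 53 + 6678)/54 - 9203) = 1/(12*(1/54)*6499 - 9203) = 1/(12998/9 - 9203) = 1/(-69829/9) = -9/69829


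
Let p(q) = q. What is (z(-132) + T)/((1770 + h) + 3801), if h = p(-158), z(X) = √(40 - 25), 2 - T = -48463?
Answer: 48465/5413 + √15/5413 ≈ 8.9542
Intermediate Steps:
T = 48465 (T = 2 - 1*(-48463) = 2 + 48463 = 48465)
z(X) = √15
h = -158
(z(-132) + T)/((1770 + h) + 3801) = (√15 + 48465)/((1770 - 158) + 3801) = (48465 + √15)/(1612 + 3801) = (48465 + √15)/5413 = (48465 + √15)*(1/5413) = 48465/5413 + √15/5413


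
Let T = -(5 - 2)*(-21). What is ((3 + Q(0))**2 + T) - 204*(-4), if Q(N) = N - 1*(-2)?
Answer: 904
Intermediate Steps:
Q(N) = 2 + N (Q(N) = N + 2 = 2 + N)
T = 63 (T = -3*(-21) = -1*(-63) = 63)
((3 + Q(0))**2 + T) - 204*(-4) = ((3 + (2 + 0))**2 + 63) - 204*(-4) = ((3 + 2)**2 + 63) + 816 = (5**2 + 63) + 816 = (25 + 63) + 816 = 88 + 816 = 904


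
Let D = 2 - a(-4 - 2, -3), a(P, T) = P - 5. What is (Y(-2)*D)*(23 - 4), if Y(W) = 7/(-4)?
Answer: -1729/4 ≈ -432.25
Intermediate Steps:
a(P, T) = -5 + P
Y(W) = -7/4 (Y(W) = 7*(-¼) = -7/4)
D = 13 (D = 2 - (-5 + (-4 - 2)) = 2 - (-5 - 6) = 2 - 1*(-11) = 2 + 11 = 13)
(Y(-2)*D)*(23 - 4) = (-7/4*13)*(23 - 4) = -91/4*19 = -1729/4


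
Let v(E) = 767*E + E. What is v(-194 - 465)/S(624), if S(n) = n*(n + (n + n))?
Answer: -659/1521 ≈ -0.43327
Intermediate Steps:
v(E) = 768*E
S(n) = 3*n² (S(n) = n*(n + 2*n) = n*(3*n) = 3*n²)
v(-194 - 465)/S(624) = (768*(-194 - 465))/((3*624²)) = (768*(-659))/((3*389376)) = -506112/1168128 = -506112*1/1168128 = -659/1521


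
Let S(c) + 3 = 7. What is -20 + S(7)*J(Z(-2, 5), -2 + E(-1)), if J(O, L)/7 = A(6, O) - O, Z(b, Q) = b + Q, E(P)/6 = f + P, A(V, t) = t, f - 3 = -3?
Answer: -20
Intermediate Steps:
f = 0 (f = 3 - 3 = 0)
E(P) = 6*P (E(P) = 6*(0 + P) = 6*P)
S(c) = 4 (S(c) = -3 + 7 = 4)
Z(b, Q) = Q + b
J(O, L) = 0 (J(O, L) = 7*(O - O) = 7*0 = 0)
-20 + S(7)*J(Z(-2, 5), -2 + E(-1)) = -20 + 4*0 = -20 + 0 = -20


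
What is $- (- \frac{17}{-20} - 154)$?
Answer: $\frac{3063}{20} \approx 153.15$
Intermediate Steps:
$- (- \frac{17}{-20} - 154) = - (\left(-17\right) \left(- \frac{1}{20}\right) - 154) = - (\frac{17}{20} - 154) = \left(-1\right) \left(- \frac{3063}{20}\right) = \frac{3063}{20}$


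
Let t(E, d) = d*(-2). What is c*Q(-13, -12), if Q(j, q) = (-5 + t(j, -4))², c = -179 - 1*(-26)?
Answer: -1377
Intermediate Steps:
c = -153 (c = -179 + 26 = -153)
t(E, d) = -2*d
Q(j, q) = 9 (Q(j, q) = (-5 - 2*(-4))² = (-5 + 8)² = 3² = 9)
c*Q(-13, -12) = -153*9 = -1377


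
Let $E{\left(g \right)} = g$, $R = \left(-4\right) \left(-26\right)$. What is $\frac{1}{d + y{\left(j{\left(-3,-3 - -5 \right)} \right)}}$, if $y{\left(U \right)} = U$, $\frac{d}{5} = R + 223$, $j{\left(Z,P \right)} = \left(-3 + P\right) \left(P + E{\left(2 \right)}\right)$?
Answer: $\frac{1}{1631} \approx 0.00061312$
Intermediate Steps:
$R = 104$
$j{\left(Z,P \right)} = \left(-3 + P\right) \left(2 + P\right)$ ($j{\left(Z,P \right)} = \left(-3 + P\right) \left(P + 2\right) = \left(-3 + P\right) \left(2 + P\right)$)
$d = 1635$ ($d = 5 \left(104 + 223\right) = 5 \cdot 327 = 1635$)
$\frac{1}{d + y{\left(j{\left(-3,-3 - -5 \right)} \right)}} = \frac{1}{1635 - \left(3 + 5 - \left(-3 - -5\right)^{2}\right)} = \frac{1}{1635 - \left(8 - \left(-3 + 5\right)^{2}\right)} = \frac{1}{1635 - \left(8 - 4\right)} = \frac{1}{1635 - 4} = \frac{1}{1631}$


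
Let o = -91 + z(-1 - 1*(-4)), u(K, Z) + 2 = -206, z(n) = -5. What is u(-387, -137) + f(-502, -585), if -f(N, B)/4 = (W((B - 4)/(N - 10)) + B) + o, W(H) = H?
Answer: 321459/128 ≈ 2511.4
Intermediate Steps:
u(K, Z) = -208 (u(K, Z) = -2 - 206 = -208)
o = -96 (o = -91 - 5 = -96)
f(N, B) = 384 - 4*B - 4*(-4 + B)/(-10 + N) (f(N, B) = -4*(((B - 4)/(N - 10) + B) - 96) = -4*(((-4 + B)/(-10 + N) + B) - 96) = -4*((B + (-4 + B)/(-10 + N)) - 96) = -4*(-96 + B + (-4 + B)/(-10 + N)) = 384 - 4*B - 4*(-4 + B)/(-10 + N))
u(-387, -137) + f(-502, -585) = -208 + 4*(4 - 1*(-585) + (-10 - 502)*(96 - 1*(-585)))/(-10 - 502) = -208 + 4*(4 + 585 - 512*(96 + 585))/(-512) = -208 + 4*(-1/512)*(4 + 585 - 512*681) = -208 + 4*(-1/512)*(4 + 585 - 348672) = -208 + 4*(-1/512)*(-348083) = -208 + 348083/128 = 321459/128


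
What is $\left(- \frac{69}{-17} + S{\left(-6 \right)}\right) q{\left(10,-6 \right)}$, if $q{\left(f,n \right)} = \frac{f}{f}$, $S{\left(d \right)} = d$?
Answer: $- \frac{33}{17} \approx -1.9412$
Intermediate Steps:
$q{\left(f,n \right)} = 1$
$\left(- \frac{69}{-17} + S{\left(-6 \right)}\right) q{\left(10,-6 \right)} = \left(- \frac{69}{-17} - 6\right) 1 = \left(\left(-69\right) \left(- \frac{1}{17}\right) - 6\right) 1 = \left(\frac{69}{17} - 6\right) 1 = \left(- \frac{33}{17}\right) 1 = - \frac{33}{17}$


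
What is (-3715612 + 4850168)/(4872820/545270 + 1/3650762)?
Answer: 225850503112279144/1778950663411 ≈ 1.2696e+5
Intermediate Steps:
(-3715612 + 4850168)/(4872820/545270 + 1/3650762) = 1134556/(4872820*(1/545270) + 1/3650762) = 1134556/(487282/54527 + 1/3650762) = 1134556/(1778950663411/199065099574) = 1134556*(199065099574/1778950663411) = 225850503112279144/1778950663411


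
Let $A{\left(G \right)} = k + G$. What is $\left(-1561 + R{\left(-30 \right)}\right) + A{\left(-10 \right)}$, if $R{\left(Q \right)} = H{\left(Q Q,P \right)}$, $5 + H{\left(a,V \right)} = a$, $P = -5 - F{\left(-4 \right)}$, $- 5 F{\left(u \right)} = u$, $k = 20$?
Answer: $-656$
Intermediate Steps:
$F{\left(u \right)} = - \frac{u}{5}$
$P = - \frac{29}{5}$ ($P = -5 - \left(- \frac{1}{5}\right) \left(-4\right) = -5 - \frac{4}{5} = - \frac{29}{5} \approx -5.8$)
$H{\left(a,V \right)} = -5 + a$
$R{\left(Q \right)} = -5 + Q^{2}$ ($R{\left(Q \right)} = -5 + Q Q = -5 + Q^{2}$)
$A{\left(G \right)} = 20 + G$
$\left(-1561 + R{\left(-30 \right)}\right) + A{\left(-10 \right)} = \left(-1561 - \left(5 - \left(-30\right)^{2}\right)\right) + \left(20 - 10\right) = \left(-1561 + \left(-5 + 900\right)\right) + 10 = \left(-1561 + 895\right) + 10 = -666 + 10 = -656$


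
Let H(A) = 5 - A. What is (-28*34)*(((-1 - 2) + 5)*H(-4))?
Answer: -17136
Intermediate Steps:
(-28*34)*(((-1 - 2) + 5)*H(-4)) = (-28*34)*(((-1 - 2) + 5)*(5 - 1*(-4))) = -952*(-3 + 5)*(5 + 4) = -1904*9 = -952*18 = -17136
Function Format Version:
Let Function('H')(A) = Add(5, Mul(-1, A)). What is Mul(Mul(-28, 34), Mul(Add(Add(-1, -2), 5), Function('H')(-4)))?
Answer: -17136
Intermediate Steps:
Mul(Mul(-28, 34), Mul(Add(Add(-1, -2), 5), Function('H')(-4))) = Mul(Mul(-28, 34), Mul(Add(Add(-1, -2), 5), Add(5, Mul(-1, -4)))) = Mul(-952, Mul(Add(-3, 5), Add(5, 4))) = Mul(-952, Mul(2, 9)) = Mul(-952, 18) = -17136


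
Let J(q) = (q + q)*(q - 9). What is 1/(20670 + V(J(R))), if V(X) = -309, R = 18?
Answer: 1/20361 ≈ 4.9114e-5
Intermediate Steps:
J(q) = 2*q*(-9 + q) (J(q) = (2*q)*(-9 + q) = 2*q*(-9 + q))
1/(20670 + V(J(R))) = 1/(20670 - 309) = 1/20361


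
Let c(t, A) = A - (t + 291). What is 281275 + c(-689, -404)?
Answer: 281269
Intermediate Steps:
c(t, A) = -291 + A - t (c(t, A) = A - (291 + t) = A + (-291 - t) = -291 + A - t)
281275 + c(-689, -404) = 281275 + (-291 - 404 - 1*(-689)) = 281275 + (-291 - 404 + 689) = 281275 - 6 = 281269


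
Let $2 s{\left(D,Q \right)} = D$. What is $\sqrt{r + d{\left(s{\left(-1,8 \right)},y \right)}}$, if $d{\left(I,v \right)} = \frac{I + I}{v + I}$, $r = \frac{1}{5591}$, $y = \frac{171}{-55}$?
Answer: $\frac{\sqrt{1365973993189}}{2219627} \approx 0.52655$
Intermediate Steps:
$s{\left(D,Q \right)} = \frac{D}{2}$
$y = - \frac{171}{55}$ ($y = 171 \left(- \frac{1}{55}\right) = - \frac{171}{55} \approx -3.1091$)
$r = \frac{1}{5591} \approx 0.00017886$
$d{\left(I,v \right)} = \frac{2 I}{I + v}$
$\sqrt{r + d{\left(s{\left(-1,8 \right)},y \right)}} = \sqrt{\frac{1}{5591} + \frac{2 \cdot \frac{1}{2} \left(-1\right)}{\frac{1}{2} \left(-1\right) - \frac{171}{55}}} = \sqrt{\frac{1}{5591} + 2 \left(- \frac{1}{2}\right) \frac{1}{- \frac{1}{2} - \frac{171}{55}}} = \sqrt{\frac{1}{5591} + 2 \left(- \frac{1}{2}\right) \frac{1}{- \frac{397}{110}}} = \sqrt{\frac{1}{5591} + 2 \left(- \frac{1}{2}\right) \left(- \frac{110}{397}\right)} = \sqrt{\frac{1}{5591} + \frac{110}{397}} = \sqrt{\frac{615407}{2219627}} = \frac{\sqrt{1365973993189}}{2219627}$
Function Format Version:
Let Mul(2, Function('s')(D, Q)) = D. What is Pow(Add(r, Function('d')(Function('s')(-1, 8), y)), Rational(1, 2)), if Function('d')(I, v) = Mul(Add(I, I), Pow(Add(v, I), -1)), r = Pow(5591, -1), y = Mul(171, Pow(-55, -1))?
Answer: Mul(Rational(1, 2219627), Pow(1365973993189, Rational(1, 2))) ≈ 0.52655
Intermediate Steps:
Function('s')(D, Q) = Mul(Rational(1, 2), D)
y = Rational(-171, 55) (y = Mul(171, Rational(-1, 55)) = Rational(-171, 55) ≈ -3.1091)
r = Rational(1, 5591) ≈ 0.00017886
Function('d')(I, v) = Mul(2, I, Pow(Add(I, v), -1)) (Function('d')(I, v) = Mul(Mul(2, I), Pow(Add(I, v), -1)) = Mul(2, I, Pow(Add(I, v), -1)))
Pow(Add(r, Function('d')(Function('s')(-1, 8), y)), Rational(1, 2)) = Pow(Add(Rational(1, 5591), Mul(2, Mul(Rational(1, 2), -1), Pow(Add(Mul(Rational(1, 2), -1), Rational(-171, 55)), -1))), Rational(1, 2)) = Pow(Add(Rational(1, 5591), Mul(2, Rational(-1, 2), Pow(Add(Rational(-1, 2), Rational(-171, 55)), -1))), Rational(1, 2)) = Pow(Add(Rational(1, 5591), Mul(2, Rational(-1, 2), Pow(Rational(-397, 110), -1))), Rational(1, 2)) = Pow(Add(Rational(1, 5591), Mul(2, Rational(-1, 2), Rational(-110, 397))), Rational(1, 2)) = Pow(Add(Rational(1, 5591), Rational(110, 397)), Rational(1, 2)) = Pow(Rational(615407, 2219627), Rational(1, 2)) = Mul(Rational(1, 2219627), Pow(1365973993189, Rational(1, 2)))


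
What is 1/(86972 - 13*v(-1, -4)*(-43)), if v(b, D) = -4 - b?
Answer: 1/85295 ≈ 1.1724e-5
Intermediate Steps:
1/(86972 - 13*v(-1, -4)*(-43)) = 1/(86972 - 13*(-4 - 1*(-1))*(-43)) = 1/(86972 - 13*(-4 + 1)*(-43)) = 1/(86972 - 13*(-3)*(-43)) = 1/(86972 + 39*(-43)) = 1/(86972 - 1677) = 1/85295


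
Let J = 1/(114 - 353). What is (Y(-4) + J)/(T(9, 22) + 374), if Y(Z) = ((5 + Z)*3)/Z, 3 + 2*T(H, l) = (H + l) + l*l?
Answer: -103/86040 ≈ -0.0011971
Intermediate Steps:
T(H, l) = -3/2 + H/2 + l/2 + l²/2 (T(H, l) = -3/2 + ((H + l) + l*l)/2 = -3/2 + ((H + l) + l²)/2 = -3/2 + (H + l + l²)/2 = -3/2 + (H/2 + l/2 + l²/2) = -3/2 + H/2 + l/2 + l²/2)
Y(Z) = (15 + 3*Z)/Z
J = -1/239 (J = 1/(-239) = -1/239 ≈ -0.0041841)
(Y(-4) + J)/(T(9, 22) + 374) = ((3 + 15/(-4)) - 1/239)/((-3/2 + (½)*9 + (½)*22 + (½)*22²) + 374) = ((3 + 15*(-¼)) - 1/239)/((-3/2 + 9/2 + 11 + (½)*484) + 374) = ((3 - 15/4) - 1/239)/((-3/2 + 9/2 + 11 + 242) + 374) = (-¾ - 1/239)/(256 + 374) = -721/956/630 = -721/956*1/630 = -103/86040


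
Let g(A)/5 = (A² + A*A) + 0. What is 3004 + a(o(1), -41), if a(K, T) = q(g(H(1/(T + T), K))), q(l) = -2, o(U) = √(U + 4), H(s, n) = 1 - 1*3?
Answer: 3002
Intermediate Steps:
H(s, n) = -2 (H(s, n) = 1 - 3 = -2)
g(A) = 10*A² (g(A) = 5*((A² + A*A) + 0) = 5*((A² + A²) + 0) = 5*(2*A² + 0) = 5*(2*A²) = 10*A²)
o(U) = √(4 + U)
a(K, T) = -2
3004 + a(o(1), -41) = 3004 - 2 = 3002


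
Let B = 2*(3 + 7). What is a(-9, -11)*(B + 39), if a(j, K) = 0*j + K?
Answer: -649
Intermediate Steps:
a(j, K) = K (a(j, K) = 0 + K = K)
B = 20 (B = 2*10 = 20)
a(-9, -11)*(B + 39) = -11*(20 + 39) = -11*59 = -649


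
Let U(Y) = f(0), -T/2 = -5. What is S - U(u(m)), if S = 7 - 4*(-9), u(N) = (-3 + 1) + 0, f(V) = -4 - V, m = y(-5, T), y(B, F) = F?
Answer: 47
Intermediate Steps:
T = 10 (T = -2*(-5) = 10)
m = 10
u(N) = -2 (u(N) = -2 + 0 = -2)
U(Y) = -4 (U(Y) = -4 - 1*0 = -4 + 0 = -4)
S = 43 (S = 7 + 36 = 43)
S - U(u(m)) = 43 - 1*(-4) = 43 + 4 = 47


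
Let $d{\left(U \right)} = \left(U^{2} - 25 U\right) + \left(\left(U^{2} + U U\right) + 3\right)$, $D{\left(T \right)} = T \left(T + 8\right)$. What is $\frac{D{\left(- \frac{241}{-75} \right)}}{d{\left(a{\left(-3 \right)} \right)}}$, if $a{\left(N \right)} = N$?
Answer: $\frac{202681}{590625} \approx 0.34316$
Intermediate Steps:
$D{\left(T \right)} = T \left(8 + T\right)$
$d{\left(U \right)} = 3 - 25 U + 3 U^{2}$ ($d{\left(U \right)} = \left(U^{2} - 25 U\right) + \left(\left(U^{2} + U^{2}\right) + 3\right) = \left(U^{2} - 25 U\right) + \left(2 U^{2} + 3\right) = \left(U^{2} - 25 U\right) + \left(3 + 2 U^{2}\right) = 3 - 25 U + 3 U^{2}$)
$\frac{D{\left(- \frac{241}{-75} \right)}}{d{\left(a{\left(-3 \right)} \right)}} = \frac{- \frac{241}{-75} \left(8 - \frac{241}{-75}\right)}{3 - -75 + 3 \left(-3\right)^{2}} = \frac{\left(-241\right) \left(- \frac{1}{75}\right) \left(8 - - \frac{241}{75}\right)}{3 + 75 + 3 \cdot 9} = \frac{\frac{241}{75} \left(8 + \frac{241}{75}\right)}{3 + 75 + 27} = \frac{\frac{241}{75} \cdot \frac{841}{75}}{105} = \frac{202681}{5625} \cdot \frac{1}{105} = \frac{202681}{590625}$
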